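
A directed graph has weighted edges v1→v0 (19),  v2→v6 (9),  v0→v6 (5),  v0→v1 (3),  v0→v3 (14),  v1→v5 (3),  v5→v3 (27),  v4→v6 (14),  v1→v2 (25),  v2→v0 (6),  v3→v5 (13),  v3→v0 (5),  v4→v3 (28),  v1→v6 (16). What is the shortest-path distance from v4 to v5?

39

Paths from v4 to v5:
v4 - v3 - v5: 28 + 13 = 41
v4 - v3 - v0 - v1 - v5: 28 + 5 + 3 + 3 = 39
Best route has total 39.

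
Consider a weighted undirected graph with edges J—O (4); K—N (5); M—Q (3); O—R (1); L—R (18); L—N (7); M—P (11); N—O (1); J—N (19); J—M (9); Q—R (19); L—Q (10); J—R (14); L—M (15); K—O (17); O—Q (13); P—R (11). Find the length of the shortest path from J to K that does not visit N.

21

Checking several routes:
J -> M -> Q -> L -> R -> O -> K: 9 + 3 + 10 + 18 + 1 + 17 = 58
J -> M -> Q -> O -> K: 9 + 3 + 13 + 17 = 42
J -> R -> O -> K: 14 + 1 + 17 = 32
J -> O -> K: 4 + 17 = 21
J -> M -> P -> R -> O -> K: 9 + 11 + 11 + 1 + 17 = 49
J -> M -> Q -> R -> O -> K: 9 + 3 + 19 + 1 + 17 = 49
Best route has total 21.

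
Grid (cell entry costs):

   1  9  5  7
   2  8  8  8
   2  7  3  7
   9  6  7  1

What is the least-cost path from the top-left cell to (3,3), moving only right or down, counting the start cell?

One optimal route is [0,0] -> [1,0] -> [2,0] -> [2,1] -> [2,2] -> [2,3] -> [3,3].
Its cost is 1 + 2 + 2 + 7 + 3 + 7 + 1 = 23.
For comparison, the top-then-right route costs 38.

23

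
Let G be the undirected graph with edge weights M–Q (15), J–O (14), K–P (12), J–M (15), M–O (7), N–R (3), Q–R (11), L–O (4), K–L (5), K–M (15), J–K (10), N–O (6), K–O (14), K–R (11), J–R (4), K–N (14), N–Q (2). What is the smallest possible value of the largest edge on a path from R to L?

Comparing a few candidate routes:
R-K-L: max(11, 5) = 11
R-J-O-N-K-L: max(4, 14, 6, 14, 5) = 14
R-J-K-L: max(4, 10, 5) = 10
R-N-O-L: max(3, 6, 4) = 6
R-Q-N-O-L: max(11, 2, 6, 4) = 11
Best route has worst link 6.

6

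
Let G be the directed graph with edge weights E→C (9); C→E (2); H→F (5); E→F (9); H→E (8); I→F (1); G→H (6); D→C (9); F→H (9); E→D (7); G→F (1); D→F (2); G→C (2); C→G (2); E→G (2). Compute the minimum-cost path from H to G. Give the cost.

10

Paths from H to G:
H → E → C → G: 8 + 9 + 2 = 19
H → E → D → C → G: 8 + 7 + 9 + 2 = 26
H → E → G: 8 + 2 = 10
The minimum is 10.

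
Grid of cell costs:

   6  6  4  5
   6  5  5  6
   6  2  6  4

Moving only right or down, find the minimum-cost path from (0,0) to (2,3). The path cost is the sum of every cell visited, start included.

29

Best path: (0,0) → (0,1) → (1,1) → (2,1) → (2,2) → (2,3)
Cost: 6 + 6 + 5 + 2 + 6 + 4 = 29
For comparison, the top-then-right route costs 31.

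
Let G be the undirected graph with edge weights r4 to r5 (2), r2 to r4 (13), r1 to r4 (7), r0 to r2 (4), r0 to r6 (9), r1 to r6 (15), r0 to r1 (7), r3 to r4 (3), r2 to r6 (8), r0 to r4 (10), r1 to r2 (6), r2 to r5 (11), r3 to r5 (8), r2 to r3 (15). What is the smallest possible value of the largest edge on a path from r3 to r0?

Comparing a few candidate routes:
r3 -> r4 -> r1 -> r0: max(3, 7, 7) = 7
r3 -> r5 -> r4 -> r1 -> r2 -> r0: max(8, 2, 7, 6, 4) = 8
r3 -> r4 -> r1 -> r2 -> r0: max(3, 7, 6, 4) = 7
Best route has worst link 7.

7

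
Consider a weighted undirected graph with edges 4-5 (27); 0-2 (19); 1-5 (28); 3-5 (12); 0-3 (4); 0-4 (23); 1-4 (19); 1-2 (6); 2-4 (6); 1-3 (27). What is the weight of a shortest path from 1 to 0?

Checking several routes:
1-3-0: 27 + 4 = 31
1-4-2-0: 19 + 6 + 19 = 44
1-4-0: 19 + 23 = 42
1-2-4-0: 6 + 6 + 23 = 35
1-5-3-0: 28 + 12 + 4 = 44
1-2-0: 6 + 19 = 25
Best route has total 25.

25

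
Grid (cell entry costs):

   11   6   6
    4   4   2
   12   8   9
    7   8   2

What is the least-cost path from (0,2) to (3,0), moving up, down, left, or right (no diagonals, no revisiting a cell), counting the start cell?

34

Best path: (0,2) -> (1,2) -> (2,2) -> (3,2) -> (3,1) -> (3,0)
Cost: 6 + 2 + 9 + 2 + 8 + 7 = 34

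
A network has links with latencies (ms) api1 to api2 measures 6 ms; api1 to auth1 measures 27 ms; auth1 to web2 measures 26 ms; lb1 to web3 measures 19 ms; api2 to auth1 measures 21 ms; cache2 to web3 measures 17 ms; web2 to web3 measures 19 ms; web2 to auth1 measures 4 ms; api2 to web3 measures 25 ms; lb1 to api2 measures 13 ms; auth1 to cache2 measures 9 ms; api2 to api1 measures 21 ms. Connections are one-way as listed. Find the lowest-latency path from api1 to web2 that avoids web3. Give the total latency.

Routes from api1 to web2 avoiding web3:
api1 → api2 → auth1 → web2: 6 + 21 + 26 = 53
api1 → auth1 → web2: 27 + 26 = 53
Shortest: 53 ms.

53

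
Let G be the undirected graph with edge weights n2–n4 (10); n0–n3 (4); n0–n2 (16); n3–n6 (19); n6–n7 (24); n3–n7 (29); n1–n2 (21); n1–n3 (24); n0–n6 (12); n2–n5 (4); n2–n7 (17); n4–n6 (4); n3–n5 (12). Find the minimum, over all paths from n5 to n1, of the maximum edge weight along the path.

21

Checking several routes:
n5 - n3 - n0 - n6 - n4 - n2 - n1: max(12, 4, 12, 4, 10, 21) = 21
n5 - n3 - n0 - n2 - n1: max(12, 4, 16, 21) = 21
n5 - n2 - n1: max(4, 21) = 21
n5 - n3 - n6 - n4 - n2 - n1: max(12, 19, 4, 10, 21) = 21
Best route has worst link 21.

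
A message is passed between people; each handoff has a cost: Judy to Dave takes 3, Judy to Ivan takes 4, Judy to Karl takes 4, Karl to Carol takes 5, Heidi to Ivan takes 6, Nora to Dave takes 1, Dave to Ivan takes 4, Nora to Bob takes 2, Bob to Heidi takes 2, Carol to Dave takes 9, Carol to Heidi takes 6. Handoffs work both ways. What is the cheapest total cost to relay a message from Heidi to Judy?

Comparing a few candidate routes:
Heidi → Bob → Nora → Dave → Judy: 2 + 2 + 1 + 3 = 8
Heidi → Ivan → Judy: 6 + 4 = 10
Heidi → Ivan → Dave → Judy: 6 + 4 + 3 = 13
Heidi → Bob → Nora → Dave → Ivan → Judy: 2 + 2 + 1 + 4 + 4 = 13
The minimum is 8.

8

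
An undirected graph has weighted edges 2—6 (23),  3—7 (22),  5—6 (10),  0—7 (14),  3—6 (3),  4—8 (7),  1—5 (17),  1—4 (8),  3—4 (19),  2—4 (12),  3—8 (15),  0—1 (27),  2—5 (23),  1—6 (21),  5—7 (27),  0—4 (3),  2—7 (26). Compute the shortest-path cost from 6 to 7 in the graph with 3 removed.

A few of the 6→7 routes:
6-1-4-0-7: 21 + 8 + 3 + 14 = 46
6-2-4-0-7: 23 + 12 + 3 + 14 = 52
6-5-7: 10 + 27 = 37
6-5-1-4-0-7: 10 + 17 + 8 + 3 + 14 = 52
6-2-7: 23 + 26 = 49
The minimum is 37.

37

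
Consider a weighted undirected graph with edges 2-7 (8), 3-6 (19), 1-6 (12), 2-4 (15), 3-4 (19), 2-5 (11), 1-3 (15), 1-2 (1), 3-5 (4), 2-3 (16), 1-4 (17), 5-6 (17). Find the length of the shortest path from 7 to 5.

19

Some routes from 7 to 5:
7 - 2 - 3 - 5: 8 + 16 + 4 = 28
7 - 2 - 5: 8 + 11 = 19
7 - 2 - 1 - 6 - 5: 8 + 1 + 12 + 17 = 38
7 - 2 - 1 - 3 - 5: 8 + 1 + 15 + 4 = 28
Best route has total 19.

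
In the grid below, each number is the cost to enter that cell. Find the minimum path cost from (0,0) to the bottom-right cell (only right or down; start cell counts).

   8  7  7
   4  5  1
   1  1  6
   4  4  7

Take r0c0→r1c0→r2c0→r2c1→r3c1→r3c2 for a total of 8 + 4 + 1 + 1 + 4 + 7 = 25.
(Top row then right column would cost 36.)

25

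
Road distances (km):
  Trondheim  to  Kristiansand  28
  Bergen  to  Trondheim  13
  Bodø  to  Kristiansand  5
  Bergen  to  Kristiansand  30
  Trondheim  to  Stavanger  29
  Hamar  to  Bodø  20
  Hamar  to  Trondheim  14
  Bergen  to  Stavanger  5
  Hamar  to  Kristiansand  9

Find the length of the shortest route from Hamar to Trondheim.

14

Comparing a few candidate routes:
Hamar-Kristiansand-Bergen-Trondheim: 9 + 30 + 13 = 52
Hamar-Kristiansand-Trondheim: 9 + 28 = 37
Hamar-Trondheim: 14
The minimum is 14 km.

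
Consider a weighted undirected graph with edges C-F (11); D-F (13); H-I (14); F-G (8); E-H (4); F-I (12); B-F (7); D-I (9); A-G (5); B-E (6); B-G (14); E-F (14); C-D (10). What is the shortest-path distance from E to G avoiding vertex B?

A few of the E→G routes:
E -> H -> I -> F -> G: 4 + 14 + 12 + 8 = 38
E -> F -> G: 14 + 8 = 22
E -> H -> I -> D -> F -> G: 4 + 14 + 9 + 13 + 8 = 48
Shortest: 22.

22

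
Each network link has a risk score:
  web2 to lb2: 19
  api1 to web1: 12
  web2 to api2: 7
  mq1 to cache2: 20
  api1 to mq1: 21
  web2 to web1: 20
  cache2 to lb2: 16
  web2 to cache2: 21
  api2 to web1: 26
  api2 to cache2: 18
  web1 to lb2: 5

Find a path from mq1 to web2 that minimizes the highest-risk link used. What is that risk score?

Checking several routes:
mq1 - cache2 - lb2 - web2: max(20, 16, 19) = 20
mq1 - api1 - web1 - lb2 - web2: max(21, 12, 5, 19) = 21
mq1 - cache2 - web2: max(20, 21) = 21
mq1 - api1 - web1 - web2: max(21, 12, 20) = 21
mq1 - cache2 - lb2 - web1 - web2: max(20, 16, 5, 20) = 20
mq1 - cache2 - api2 - web2: max(20, 18, 7) = 20
The minimum achievable maximum is 20.

20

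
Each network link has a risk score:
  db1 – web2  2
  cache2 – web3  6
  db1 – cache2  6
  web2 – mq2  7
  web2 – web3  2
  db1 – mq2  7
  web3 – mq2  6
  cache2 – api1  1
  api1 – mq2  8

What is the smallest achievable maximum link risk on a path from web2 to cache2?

Some routes from web2 to cache2:
web2→web3→cache2: max(2, 6) = 6
web2→mq2→db1→cache2: max(7, 7, 6) = 7
web2→web3→mq2→db1→cache2: max(2, 6, 7, 6) = 7
web2→db1→mq2→web3→cache2: max(2, 7, 6, 6) = 7
web2→db1→cache2: max(2, 6) = 6
web2→mq2→web3→cache2: max(7, 6, 6) = 7
Best route has worst link 6.

6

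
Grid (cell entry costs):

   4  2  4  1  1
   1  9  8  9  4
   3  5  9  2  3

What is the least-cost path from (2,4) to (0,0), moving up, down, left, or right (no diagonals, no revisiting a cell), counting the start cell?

Take r2c4 → r1c4 → r0c4 → r0c3 → r0c2 → r0c1 → r0c0 for a total of 3 + 4 + 1 + 1 + 4 + 2 + 4 = 19.

19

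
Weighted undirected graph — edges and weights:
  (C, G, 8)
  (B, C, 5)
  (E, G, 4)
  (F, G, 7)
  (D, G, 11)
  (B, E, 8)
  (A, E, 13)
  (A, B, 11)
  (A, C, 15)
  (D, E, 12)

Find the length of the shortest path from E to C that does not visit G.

Comparing a few candidate routes:
E → A → C: 13 + 15 = 28
E → A → B → C: 13 + 11 + 5 = 29
E → B → C: 8 + 5 = 13
Shortest: 13.

13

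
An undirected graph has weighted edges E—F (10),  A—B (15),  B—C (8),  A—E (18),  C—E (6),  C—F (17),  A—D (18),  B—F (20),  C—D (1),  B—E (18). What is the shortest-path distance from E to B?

Comparing a few candidate routes:
E -> C -> B: 6 + 8 = 14
E -> B: 18
E -> A -> B: 18 + 15 = 33
E -> F -> B: 10 + 20 = 30
The minimum is 14.

14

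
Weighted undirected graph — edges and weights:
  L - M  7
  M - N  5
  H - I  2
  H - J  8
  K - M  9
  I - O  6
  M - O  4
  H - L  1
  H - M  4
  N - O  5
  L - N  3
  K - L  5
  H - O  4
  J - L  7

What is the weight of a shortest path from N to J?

10

Comparing a few candidate routes:
N - O - H - J: 5 + 4 + 8 = 17
N - M - H - J: 5 + 4 + 8 = 17
N - M - H - L - J: 5 + 4 + 1 + 7 = 17
N - L - J: 3 + 7 = 10
N - O - H - L - J: 5 + 4 + 1 + 7 = 17
N - L - H - J: 3 + 1 + 8 = 12
Best route has total 10.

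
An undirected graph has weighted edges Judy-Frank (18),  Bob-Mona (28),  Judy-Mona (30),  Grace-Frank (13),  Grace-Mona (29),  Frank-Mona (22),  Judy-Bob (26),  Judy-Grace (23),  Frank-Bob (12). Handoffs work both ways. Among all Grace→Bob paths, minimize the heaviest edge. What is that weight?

Some routes from Grace to Bob:
Grace-Frank-Bob: max(13, 12) = 13
Grace-Judy-Frank-Bob: max(23, 18, 12) = 23
Grace-Frank-Judy-Bob: max(13, 18, 26) = 26
Grace-Judy-Bob: max(23, 26) = 26
The minimum achievable maximum is 13.

13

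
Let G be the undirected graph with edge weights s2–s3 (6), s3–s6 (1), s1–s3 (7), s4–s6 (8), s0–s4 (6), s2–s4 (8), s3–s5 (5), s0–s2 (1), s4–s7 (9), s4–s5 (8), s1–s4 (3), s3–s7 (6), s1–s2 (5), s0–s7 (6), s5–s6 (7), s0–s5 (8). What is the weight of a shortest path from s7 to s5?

11

Some routes from s7 to s5:
s7 → s4 → s5: 9 + 8 = 17
s7 → s3 → s6 → s5: 6 + 1 + 7 = 14
s7 → s0 → s5: 6 + 8 = 14
s7 → s3 → s5: 6 + 5 = 11
The minimum is 11.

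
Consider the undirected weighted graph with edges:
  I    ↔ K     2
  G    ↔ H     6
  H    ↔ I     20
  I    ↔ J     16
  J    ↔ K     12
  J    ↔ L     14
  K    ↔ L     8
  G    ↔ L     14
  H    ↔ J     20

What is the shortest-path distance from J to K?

A few of the J→K routes:
J-H-I-K: 20 + 20 + 2 = 42
J-I-K: 16 + 2 = 18
J-K: 12
J-L-K: 14 + 8 = 22
Best route has total 12.

12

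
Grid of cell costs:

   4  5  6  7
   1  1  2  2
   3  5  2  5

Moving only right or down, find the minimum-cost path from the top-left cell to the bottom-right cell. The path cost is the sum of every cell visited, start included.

15

One optimal route is (0,0)→(1,0)→(1,1)→(1,2)→(1,3)→(2,3).
Its cost is 4 + 1 + 1 + 2 + 2 + 5 = 15.
For comparison, the top-then-right route costs 29.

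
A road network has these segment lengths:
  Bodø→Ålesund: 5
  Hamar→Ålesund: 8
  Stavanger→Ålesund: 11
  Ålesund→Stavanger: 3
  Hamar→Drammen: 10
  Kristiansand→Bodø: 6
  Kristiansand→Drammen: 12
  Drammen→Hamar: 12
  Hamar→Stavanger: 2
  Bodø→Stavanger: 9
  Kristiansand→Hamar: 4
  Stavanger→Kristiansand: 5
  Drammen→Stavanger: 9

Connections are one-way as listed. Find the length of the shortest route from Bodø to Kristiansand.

13

Paths from Bodø to Kristiansand:
Bodø -> Stavanger -> Kristiansand: 9 + 5 = 14
Bodø -> Ålesund -> Stavanger -> Kristiansand: 5 + 3 + 5 = 13
Best route has total 13.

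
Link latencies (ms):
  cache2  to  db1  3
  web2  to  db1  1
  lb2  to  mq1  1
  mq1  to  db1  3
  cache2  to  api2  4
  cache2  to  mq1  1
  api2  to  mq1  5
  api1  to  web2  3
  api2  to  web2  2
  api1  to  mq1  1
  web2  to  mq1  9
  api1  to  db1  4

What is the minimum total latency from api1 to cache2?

Comparing a few candidate routes:
api1 - db1 - cache2: 4 + 3 = 7
api1 - web2 - db1 - cache2: 3 + 1 + 3 = 7
api1 - db1 - mq1 - cache2: 4 + 3 + 1 = 8
api1 - mq1 - cache2: 1 + 1 = 2
api1 - mq1 - db1 - cache2: 1 + 3 + 3 = 7
The minimum is 2 ms.

2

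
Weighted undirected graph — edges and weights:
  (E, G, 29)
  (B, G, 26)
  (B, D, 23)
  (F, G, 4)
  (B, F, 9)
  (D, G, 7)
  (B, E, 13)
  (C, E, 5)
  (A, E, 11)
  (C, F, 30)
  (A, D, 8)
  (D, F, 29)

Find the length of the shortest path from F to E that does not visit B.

Paths from F to E avoiding B:
F→D→A→E: 29 + 8 + 11 = 48
F→C→E: 30 + 5 = 35
F→G→E: 4 + 29 = 33
F→G→D→A→E: 4 + 7 + 8 + 11 = 30
F→D→G→E: 29 + 7 + 29 = 65
The minimum is 30.

30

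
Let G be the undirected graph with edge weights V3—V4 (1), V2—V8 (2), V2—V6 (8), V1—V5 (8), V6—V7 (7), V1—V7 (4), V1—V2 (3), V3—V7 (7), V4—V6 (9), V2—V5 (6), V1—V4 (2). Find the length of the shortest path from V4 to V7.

6

Some routes from V4 to V7:
V4-V1-V2-V6-V7: 2 + 3 + 8 + 7 = 20
V4-V1-V5-V2-V6-V7: 2 + 8 + 6 + 8 + 7 = 31
V4-V6-V2-V1-V7: 9 + 8 + 3 + 4 = 24
V4-V6-V7: 9 + 7 = 16
V4-V1-V7: 2 + 4 = 6
V4-V3-V7: 1 + 7 = 8
Best route has total 6.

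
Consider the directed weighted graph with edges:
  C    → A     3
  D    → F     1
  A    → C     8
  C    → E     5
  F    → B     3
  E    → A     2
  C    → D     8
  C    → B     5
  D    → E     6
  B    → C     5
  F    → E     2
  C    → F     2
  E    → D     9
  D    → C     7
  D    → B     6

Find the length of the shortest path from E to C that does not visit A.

Candidate routes:
E-D-F-B-C: 9 + 1 + 3 + 5 = 18
E-D-B-C: 9 + 6 + 5 = 20
E-D-C: 9 + 7 = 16
Best route has total 16.

16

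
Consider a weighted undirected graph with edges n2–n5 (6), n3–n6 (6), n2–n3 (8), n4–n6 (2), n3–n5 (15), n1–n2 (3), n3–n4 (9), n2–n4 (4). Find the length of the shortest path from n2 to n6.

Checking several routes:
n2→n3→n4→n6: 8 + 9 + 2 = 19
n2→n4→n6: 4 + 2 = 6
n2→n3→n6: 8 + 6 = 14
n2→n4→n3→n6: 4 + 9 + 6 = 19
Shortest: 6.

6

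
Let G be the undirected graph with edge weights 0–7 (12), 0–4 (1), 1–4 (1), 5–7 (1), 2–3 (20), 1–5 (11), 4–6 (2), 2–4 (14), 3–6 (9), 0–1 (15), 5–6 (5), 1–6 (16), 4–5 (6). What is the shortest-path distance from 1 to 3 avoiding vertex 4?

25

Candidate routes:
1-0-7-5-6-3: 15 + 12 + 1 + 5 + 9 = 42
1-5-6-3: 11 + 5 + 9 = 25
1-6-3: 16 + 9 = 25
The minimum is 25.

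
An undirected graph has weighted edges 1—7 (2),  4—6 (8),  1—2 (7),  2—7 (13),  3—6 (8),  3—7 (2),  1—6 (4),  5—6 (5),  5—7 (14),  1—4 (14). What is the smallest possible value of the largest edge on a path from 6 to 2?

7

Checking several routes:
6 → 3 → 7 → 1 → 2: max(8, 2, 2, 7) = 8
6 → 1 → 2: max(4, 7) = 7
6 → 1 → 7 → 2: max(4, 2, 13) = 13
The minimum achievable maximum is 7.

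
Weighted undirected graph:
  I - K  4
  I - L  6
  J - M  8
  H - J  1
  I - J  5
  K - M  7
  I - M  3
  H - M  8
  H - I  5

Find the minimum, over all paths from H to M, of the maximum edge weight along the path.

5

A few of the H→M routes:
H-J-I-K-M: max(1, 5, 4, 7) = 7
H-I-M: max(5, 3) = 5
H-J-I-M: max(1, 5, 3) = 5
Best route has worst link 5.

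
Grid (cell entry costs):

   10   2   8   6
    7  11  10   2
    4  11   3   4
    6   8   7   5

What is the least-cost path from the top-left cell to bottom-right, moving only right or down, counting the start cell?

Take (0,0)→(0,1)→(0,2)→(0,3)→(1,3)→(2,3)→(3,3) for a total of 10 + 2 + 8 + 6 + 2 + 4 + 5 = 37.

37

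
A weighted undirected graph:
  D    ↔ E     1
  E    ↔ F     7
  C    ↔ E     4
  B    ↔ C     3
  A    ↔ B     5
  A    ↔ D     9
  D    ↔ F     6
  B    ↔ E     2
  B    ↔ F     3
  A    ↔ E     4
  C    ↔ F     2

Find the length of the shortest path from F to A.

8

Some routes from F to A:
F → C → B → A: 2 + 3 + 5 = 10
F → B → A: 3 + 5 = 8
F → C → E → A: 2 + 4 + 4 = 10
F → B → E → A: 3 + 2 + 4 = 9
F → D → E → A: 6 + 1 + 4 = 11
The minimum is 8.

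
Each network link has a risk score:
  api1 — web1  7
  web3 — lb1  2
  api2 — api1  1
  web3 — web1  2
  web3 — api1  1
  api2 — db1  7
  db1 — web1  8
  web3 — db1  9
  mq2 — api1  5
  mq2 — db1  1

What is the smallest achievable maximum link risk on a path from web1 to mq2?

Some routes from web1 to mq2:
web1-api1-mq2: max(7, 5) = 7
web1-api1-api2-db1-mq2: max(7, 1, 7, 1) = 7
web1-web3-api1-api2-db1-mq2: max(2, 1, 1, 7, 1) = 7
web1-web3-api1-mq2: max(2, 1, 5) = 5
The minimum achievable maximum is 5.

5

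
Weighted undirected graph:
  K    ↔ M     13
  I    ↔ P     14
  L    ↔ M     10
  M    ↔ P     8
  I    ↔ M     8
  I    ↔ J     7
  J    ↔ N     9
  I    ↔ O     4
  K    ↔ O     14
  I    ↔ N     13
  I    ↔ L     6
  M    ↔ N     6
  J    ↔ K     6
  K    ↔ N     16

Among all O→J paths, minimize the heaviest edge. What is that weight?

Checking several routes:
O - I - M - N - J: max(4, 8, 6, 9) = 9
O - I - L - M - N - J: max(4, 6, 10, 6, 9) = 10
O - I - J: max(4, 7) = 7
The minimum achievable maximum is 7.

7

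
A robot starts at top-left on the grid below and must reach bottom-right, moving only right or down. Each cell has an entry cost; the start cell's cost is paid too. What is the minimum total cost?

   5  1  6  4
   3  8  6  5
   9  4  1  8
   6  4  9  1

28

Take r0c0→r0c1→r0c2→r1c2→r2c2→r2c3→r3c3 for a total of 5 + 1 + 6 + 6 + 1 + 8 + 1 = 28.
For comparison, the top-then-right route costs 30.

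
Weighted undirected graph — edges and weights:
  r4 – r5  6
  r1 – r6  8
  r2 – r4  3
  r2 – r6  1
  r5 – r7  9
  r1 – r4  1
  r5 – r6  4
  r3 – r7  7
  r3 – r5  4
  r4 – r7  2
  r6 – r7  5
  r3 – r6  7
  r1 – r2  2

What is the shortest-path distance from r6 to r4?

A few of the r6→r4 routes:
r6→r2→r1→r4: 1 + 2 + 1 = 4
r6→r7→r4: 5 + 2 = 7
r6→r2→r4: 1 + 3 = 4
The minimum is 4.

4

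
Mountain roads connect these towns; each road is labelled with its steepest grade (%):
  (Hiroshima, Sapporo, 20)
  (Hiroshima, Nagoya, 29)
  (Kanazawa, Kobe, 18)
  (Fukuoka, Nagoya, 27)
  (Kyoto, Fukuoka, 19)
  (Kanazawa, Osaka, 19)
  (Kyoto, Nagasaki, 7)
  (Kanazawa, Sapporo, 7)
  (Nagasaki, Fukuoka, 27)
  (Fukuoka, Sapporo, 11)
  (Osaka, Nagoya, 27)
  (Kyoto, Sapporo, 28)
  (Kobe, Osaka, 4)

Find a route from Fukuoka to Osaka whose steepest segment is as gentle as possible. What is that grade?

18

Checking several routes:
Fukuoka → Sapporo → Kanazawa → Osaka: max(11, 7, 19) = 19
Fukuoka → Kyoto → Sapporo → Kanazawa → Osaka: max(19, 28, 7, 19) = 28
Fukuoka → Kyoto → Sapporo → Kanazawa → Kobe → Osaka: max(19, 28, 7, 18, 4) = 28
Fukuoka → Sapporo → Kanazawa → Kobe → Osaka: max(11, 7, 18, 4) = 18
Fukuoka → Nagoya → Osaka: max(27, 27) = 27
Smallest bottleneck: 18%.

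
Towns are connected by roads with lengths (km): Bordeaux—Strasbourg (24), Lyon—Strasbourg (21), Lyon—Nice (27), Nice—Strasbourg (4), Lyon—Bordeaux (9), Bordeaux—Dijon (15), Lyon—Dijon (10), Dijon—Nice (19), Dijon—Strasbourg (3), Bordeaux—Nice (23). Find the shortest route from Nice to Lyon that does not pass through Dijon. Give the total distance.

Candidate routes:
Nice → Bordeaux → Lyon: 23 + 9 = 32
Nice → Strasbourg → Lyon: 4 + 21 = 25
Nice → Bordeaux → Strasbourg → Lyon: 23 + 24 + 21 = 68
Nice → Strasbourg → Bordeaux → Lyon: 4 + 24 + 9 = 37
Nice → Lyon: 27
The minimum is 25 km.

25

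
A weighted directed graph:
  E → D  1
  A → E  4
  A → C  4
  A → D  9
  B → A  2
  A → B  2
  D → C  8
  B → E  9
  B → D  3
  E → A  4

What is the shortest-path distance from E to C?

Routes from E to C:
E → A → C: 4 + 4 = 8
E → A → D → C: 4 + 9 + 8 = 21
E → A → B → D → C: 4 + 2 + 3 + 8 = 17
E → D → C: 1 + 8 = 9
The minimum is 8.

8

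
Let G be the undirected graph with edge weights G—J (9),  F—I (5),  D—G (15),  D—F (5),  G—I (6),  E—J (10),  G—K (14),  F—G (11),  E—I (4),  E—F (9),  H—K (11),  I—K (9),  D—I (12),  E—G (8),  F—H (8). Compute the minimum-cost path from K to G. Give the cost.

14

Comparing a few candidate routes:
K -> H -> F -> I -> G: 11 + 8 + 5 + 6 = 30
K -> G: 14
K -> I -> G: 9 + 6 = 15
K -> I -> E -> G: 9 + 4 + 8 = 21
K -> H -> F -> G: 11 + 8 + 11 = 30
K -> I -> F -> G: 9 + 5 + 11 = 25
The minimum is 14.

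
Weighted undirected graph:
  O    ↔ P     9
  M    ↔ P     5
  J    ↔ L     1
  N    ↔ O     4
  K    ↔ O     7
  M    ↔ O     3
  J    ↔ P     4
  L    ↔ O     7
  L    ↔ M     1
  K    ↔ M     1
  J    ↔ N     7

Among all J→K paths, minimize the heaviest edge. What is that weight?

1

Comparing a few candidate routes:
J-P-M-O-K: max(4, 5, 3, 7) = 7
J-L-M-O-K: max(1, 1, 3, 7) = 7
J-P-M-K: max(4, 5, 1) = 5
J-P-M-L-O-K: max(4, 5, 1, 7, 7) = 7
J-L-M-K: max(1, 1, 1) = 1
The minimum achievable maximum is 1.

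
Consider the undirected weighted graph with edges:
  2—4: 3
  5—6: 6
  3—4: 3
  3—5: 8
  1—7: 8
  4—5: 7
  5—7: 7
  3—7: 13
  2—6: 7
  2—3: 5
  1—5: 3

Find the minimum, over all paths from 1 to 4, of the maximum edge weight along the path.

7

Comparing a few candidate routes:
1 - 7 - 5 - 4: max(8, 7, 7) = 8
1 - 5 - 6 - 2 - 3 - 4: max(3, 6, 7, 5, 3) = 7
1 - 5 - 4: max(3, 7) = 7
1 - 7 - 5 - 6 - 2 - 4: max(8, 7, 6, 7, 3) = 8
1 - 7 - 5 - 6 - 2 - 3 - 4: max(8, 7, 6, 7, 5, 3) = 8
1 - 5 - 6 - 2 - 4: max(3, 6, 7, 3) = 7
Smallest bottleneck: 7.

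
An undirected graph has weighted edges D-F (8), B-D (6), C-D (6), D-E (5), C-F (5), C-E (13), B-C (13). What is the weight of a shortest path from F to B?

14

A few of the F→B routes:
F→C→D→B: 5 + 6 + 6 = 17
F→C→B: 5 + 13 = 18
F→D→B: 8 + 6 = 14
Shortest: 14.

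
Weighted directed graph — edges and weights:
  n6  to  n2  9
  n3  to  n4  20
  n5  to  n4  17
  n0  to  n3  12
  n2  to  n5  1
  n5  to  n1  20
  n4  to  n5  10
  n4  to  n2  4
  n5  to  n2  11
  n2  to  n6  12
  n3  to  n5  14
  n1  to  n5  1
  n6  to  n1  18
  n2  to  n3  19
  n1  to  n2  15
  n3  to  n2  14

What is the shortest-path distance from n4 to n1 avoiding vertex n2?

Paths from n4 to n1 avoiding n2:
n4 - n5 - n1: 10 + 20 = 30
Best route has total 30.

30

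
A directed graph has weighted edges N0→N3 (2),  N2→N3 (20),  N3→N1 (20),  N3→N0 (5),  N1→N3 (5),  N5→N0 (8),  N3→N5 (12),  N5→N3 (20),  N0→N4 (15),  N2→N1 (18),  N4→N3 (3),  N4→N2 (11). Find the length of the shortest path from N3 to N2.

31

Paths from N3 to N2:
N3→N5→N0→N4→N2: 12 + 8 + 15 + 11 = 46
N3→N0→N4→N2: 5 + 15 + 11 = 31
The minimum is 31.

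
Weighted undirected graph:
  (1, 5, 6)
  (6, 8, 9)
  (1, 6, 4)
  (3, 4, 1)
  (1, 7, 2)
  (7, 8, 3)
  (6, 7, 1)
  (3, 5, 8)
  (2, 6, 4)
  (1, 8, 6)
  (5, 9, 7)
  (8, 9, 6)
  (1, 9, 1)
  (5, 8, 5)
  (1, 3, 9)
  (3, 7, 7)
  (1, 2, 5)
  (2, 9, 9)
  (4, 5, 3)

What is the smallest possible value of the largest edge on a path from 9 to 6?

A few of the 9→6 routes:
9 → 1 → 6: max(1, 4) = 4
9 → 8 → 5 → 1 → 7 → 6: max(6, 5, 6, 2, 1) = 6
9 → 1 → 7 → 6: max(1, 2, 1) = 2
9 → 1 → 2 → 6: max(1, 5, 4) = 5
The minimum achievable maximum is 2.

2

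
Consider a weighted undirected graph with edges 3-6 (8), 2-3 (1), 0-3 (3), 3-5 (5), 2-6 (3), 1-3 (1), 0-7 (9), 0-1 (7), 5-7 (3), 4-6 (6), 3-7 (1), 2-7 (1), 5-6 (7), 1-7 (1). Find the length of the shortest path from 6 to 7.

4

Some routes from 6 to 7:
6 → 2 → 7: 3 + 1 = 4
6 → 3 → 7: 8 + 1 = 9
6 → 2 → 3 → 7: 3 + 1 + 1 = 5
6 → 2 → 3 → 1 → 7: 3 + 1 + 1 + 1 = 6
Best route has total 4.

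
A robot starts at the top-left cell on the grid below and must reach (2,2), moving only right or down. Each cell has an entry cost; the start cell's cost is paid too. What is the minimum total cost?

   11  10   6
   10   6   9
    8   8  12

47

One optimal route is r0c0 -> r0c1 -> r1c1 -> r2c1 -> r2c2.
Its cost is 11 + 10 + 6 + 8 + 12 = 47.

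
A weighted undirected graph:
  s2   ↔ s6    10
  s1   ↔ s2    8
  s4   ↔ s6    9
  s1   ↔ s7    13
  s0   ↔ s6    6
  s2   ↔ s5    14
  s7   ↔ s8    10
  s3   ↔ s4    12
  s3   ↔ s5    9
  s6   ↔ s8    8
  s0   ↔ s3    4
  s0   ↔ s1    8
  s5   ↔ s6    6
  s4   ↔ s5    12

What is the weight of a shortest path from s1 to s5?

Checking several routes:
s1→s2→s6→s5: 8 + 10 + 6 = 24
s1→s0→s6→s5: 8 + 6 + 6 = 20
s1→s0→s3→s5: 8 + 4 + 9 = 21
s1→s2→s5: 8 + 14 = 22
Best route has total 20.

20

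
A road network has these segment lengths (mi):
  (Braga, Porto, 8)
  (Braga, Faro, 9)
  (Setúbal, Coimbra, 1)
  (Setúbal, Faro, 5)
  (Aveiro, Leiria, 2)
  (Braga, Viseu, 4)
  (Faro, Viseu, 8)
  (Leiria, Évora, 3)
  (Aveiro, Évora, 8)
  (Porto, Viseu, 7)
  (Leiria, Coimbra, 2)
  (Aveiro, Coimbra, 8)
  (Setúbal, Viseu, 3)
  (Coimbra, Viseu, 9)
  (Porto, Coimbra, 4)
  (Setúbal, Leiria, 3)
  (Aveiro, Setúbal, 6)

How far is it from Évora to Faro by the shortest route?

Comparing a few candidate routes:
Évora→Leiria→Aveiro→Setúbal→Faro: 3 + 2 + 6 + 5 = 16
Évora→Leiria→Setúbal→Faro: 3 + 3 + 5 = 11
Évora→Leiria→Coimbra→Setúbal→Faro: 3 + 2 + 1 + 5 = 11
Shortest: 11 mi.

11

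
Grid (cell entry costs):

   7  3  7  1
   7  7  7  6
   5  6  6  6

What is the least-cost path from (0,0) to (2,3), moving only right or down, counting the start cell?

Best path: r0c0 r0c1 r0c2 r0c3 r1c3 r2c3
Cost: 7 + 3 + 7 + 1 + 6 + 6 = 30

30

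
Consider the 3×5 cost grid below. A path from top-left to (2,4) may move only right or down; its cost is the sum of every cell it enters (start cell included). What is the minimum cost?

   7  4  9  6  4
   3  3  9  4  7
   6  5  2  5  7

Best path: [0,0] [1,0] [1,1] [2,1] [2,2] [2,3] [2,4]
Cost: 7 + 3 + 3 + 5 + 2 + 5 + 7 = 32
For comparison, the top-then-right route costs 44.

32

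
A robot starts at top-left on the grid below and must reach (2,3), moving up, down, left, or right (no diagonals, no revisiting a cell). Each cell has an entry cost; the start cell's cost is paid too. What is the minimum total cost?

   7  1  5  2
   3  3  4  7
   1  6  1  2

18

One optimal route is (0,0) → (0,1) → (1,1) → (1,2) → (2,2) → (2,3).
Its cost is 7 + 1 + 3 + 4 + 1 + 2 = 18.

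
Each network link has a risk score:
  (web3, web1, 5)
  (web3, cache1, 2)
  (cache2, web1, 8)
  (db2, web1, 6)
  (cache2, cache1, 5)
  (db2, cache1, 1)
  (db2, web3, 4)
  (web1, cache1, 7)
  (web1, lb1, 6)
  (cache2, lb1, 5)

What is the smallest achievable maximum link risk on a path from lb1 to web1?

5

Comparing a few candidate routes:
lb1-cache2-cache1-web3-web1: max(5, 5, 2, 5) = 5
lb1-cache2-cache1-web3-db2-web1: max(5, 5, 2, 4, 6) = 6
lb1-cache2-cache1-db2-web3-web1: max(5, 5, 1, 4, 5) = 5
Best route has worst link 5.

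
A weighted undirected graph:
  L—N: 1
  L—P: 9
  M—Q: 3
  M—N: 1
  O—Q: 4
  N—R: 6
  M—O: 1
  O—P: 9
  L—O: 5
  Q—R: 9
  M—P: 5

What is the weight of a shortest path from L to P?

7

Comparing a few candidate routes:
L -> O -> P: 5 + 9 = 14
L -> O -> M -> P: 5 + 1 + 5 = 11
L -> P: 9
L -> N -> M -> P: 1 + 1 + 5 = 7
L -> O -> Q -> M -> P: 5 + 4 + 3 + 5 = 17
L -> N -> M -> O -> P: 1 + 1 + 1 + 9 = 12
Best route has total 7.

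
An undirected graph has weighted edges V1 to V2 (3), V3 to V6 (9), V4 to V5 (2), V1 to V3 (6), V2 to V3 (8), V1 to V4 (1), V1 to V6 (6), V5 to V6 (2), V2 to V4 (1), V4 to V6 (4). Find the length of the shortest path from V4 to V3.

7

Checking several routes:
V4 - V2 - V3: 1 + 8 = 9
V4 - V2 - V1 - V3: 1 + 3 + 6 = 10
V4 - V1 - V3: 1 + 6 = 7
Best route has total 7.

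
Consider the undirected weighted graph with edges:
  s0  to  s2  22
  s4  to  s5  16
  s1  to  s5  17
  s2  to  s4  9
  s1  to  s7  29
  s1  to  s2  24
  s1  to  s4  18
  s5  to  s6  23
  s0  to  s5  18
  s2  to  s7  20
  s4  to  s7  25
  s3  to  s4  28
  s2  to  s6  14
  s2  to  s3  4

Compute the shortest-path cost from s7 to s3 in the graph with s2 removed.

53

Paths from s7 to s3 avoiding s2:
s7-s4-s3: 25 + 28 = 53
s7-s1-s4-s3: 29 + 18 + 28 = 75
s7-s1-s5-s4-s3: 29 + 17 + 16 + 28 = 90
Best route has total 53.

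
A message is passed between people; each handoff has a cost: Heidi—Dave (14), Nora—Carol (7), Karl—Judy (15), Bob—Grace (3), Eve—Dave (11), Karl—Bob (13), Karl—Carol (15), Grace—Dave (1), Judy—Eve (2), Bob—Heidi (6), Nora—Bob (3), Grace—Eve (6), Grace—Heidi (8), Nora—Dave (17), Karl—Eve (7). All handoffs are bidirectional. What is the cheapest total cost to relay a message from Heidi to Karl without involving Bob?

21

Checking several routes:
Heidi → Dave → Grace → Eve → Karl: 14 + 1 + 6 + 7 = 28
Heidi → Grace → Dave → Eve → Karl: 8 + 1 + 11 + 7 = 27
Heidi → Grace → Eve → Karl: 8 + 6 + 7 = 21
The minimum is 21.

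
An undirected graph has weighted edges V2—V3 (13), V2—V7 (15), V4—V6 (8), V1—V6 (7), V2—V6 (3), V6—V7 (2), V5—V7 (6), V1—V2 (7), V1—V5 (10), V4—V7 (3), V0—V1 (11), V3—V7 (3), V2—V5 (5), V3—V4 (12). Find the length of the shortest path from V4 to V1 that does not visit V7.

15

Paths from V4 to V1 avoiding V7:
V4-V3-V2-V1: 12 + 13 + 7 = 32
V4-V3-V2-V6-V1: 12 + 13 + 3 + 7 = 35
V4-V6-V2-V5-V1: 8 + 3 + 5 + 10 = 26
V4-V3-V2-V5-V1: 12 + 13 + 5 + 10 = 40
V4-V6-V1: 8 + 7 = 15
V4-V6-V2-V1: 8 + 3 + 7 = 18
Shortest: 15.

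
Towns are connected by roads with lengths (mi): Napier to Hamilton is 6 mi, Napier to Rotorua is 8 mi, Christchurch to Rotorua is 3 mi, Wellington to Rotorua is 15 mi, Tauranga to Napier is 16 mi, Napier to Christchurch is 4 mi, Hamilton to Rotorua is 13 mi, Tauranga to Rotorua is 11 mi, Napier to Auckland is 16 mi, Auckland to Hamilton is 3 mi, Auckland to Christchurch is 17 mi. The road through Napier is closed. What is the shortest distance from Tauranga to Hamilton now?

Routes from Tauranga to Hamilton avoiding Napier:
Tauranga → Rotorua → Christchurch → Auckland → Hamilton: 11 + 3 + 17 + 3 = 34
Tauranga → Rotorua → Hamilton: 11 + 13 = 24
Shortest: 24 mi.

24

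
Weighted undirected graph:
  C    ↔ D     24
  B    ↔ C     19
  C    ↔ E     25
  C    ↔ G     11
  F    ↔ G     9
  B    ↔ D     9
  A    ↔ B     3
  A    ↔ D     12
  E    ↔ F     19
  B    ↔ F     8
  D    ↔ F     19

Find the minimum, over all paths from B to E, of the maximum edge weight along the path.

Checking several routes:
B-D-C-G-F-E: max(9, 24, 11, 9, 19) = 24
B-D-F-E: max(9, 19, 19) = 19
B-A-D-F-E: max(3, 12, 19, 19) = 19
B-F-E: max(8, 19) = 19
B-A-D-C-G-F-E: max(3, 12, 24, 11, 9, 19) = 24
B-C-G-F-E: max(19, 11, 9, 19) = 19
Smallest bottleneck: 19.

19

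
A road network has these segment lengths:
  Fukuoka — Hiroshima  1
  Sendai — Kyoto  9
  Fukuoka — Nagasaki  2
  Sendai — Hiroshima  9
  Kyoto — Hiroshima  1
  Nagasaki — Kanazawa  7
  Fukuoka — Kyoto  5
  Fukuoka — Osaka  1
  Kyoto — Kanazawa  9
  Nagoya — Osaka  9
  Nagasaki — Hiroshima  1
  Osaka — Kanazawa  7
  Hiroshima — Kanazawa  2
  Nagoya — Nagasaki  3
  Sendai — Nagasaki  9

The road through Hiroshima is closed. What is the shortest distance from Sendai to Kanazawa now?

Some routes from Sendai to Kanazawa avoiding Hiroshima:
Sendai → Kyoto → Fukuoka → Nagasaki → Kanazawa: 9 + 5 + 2 + 7 = 23
Sendai → Kyoto → Kanazawa: 9 + 9 = 18
Sendai → Nagasaki → Fukuoka → Osaka → Kanazawa: 9 + 2 + 1 + 7 = 19
Sendai → Nagasaki → Kanazawa: 9 + 7 = 16
Sendai → Kyoto → Fukuoka → Osaka → Kanazawa: 9 + 5 + 1 + 7 = 22
The minimum is 16.

16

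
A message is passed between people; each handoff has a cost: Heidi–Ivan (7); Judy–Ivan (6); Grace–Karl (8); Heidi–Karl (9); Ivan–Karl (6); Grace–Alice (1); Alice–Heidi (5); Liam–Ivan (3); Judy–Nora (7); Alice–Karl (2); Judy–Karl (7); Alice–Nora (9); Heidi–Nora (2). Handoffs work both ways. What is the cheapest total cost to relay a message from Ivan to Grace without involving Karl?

Candidate routes:
Ivan→Heidi→Alice→Grace: 7 + 5 + 1 = 13
Ivan→Judy→Nora→Heidi→Alice→Grace: 6 + 7 + 2 + 5 + 1 = 21
Ivan→Judy→Nora→Alice→Grace: 6 + 7 + 9 + 1 = 23
Ivan→Heidi→Nora→Alice→Grace: 7 + 2 + 9 + 1 = 19
The minimum is 13.

13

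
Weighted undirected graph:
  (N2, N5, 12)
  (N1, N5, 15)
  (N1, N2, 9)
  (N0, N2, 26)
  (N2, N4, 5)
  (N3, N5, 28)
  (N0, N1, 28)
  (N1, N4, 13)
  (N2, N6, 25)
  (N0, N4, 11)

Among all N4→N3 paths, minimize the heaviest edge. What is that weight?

A few of the N4→N3 routes:
N4 -> N2 -> N1 -> N5 -> N3: max(5, 9, 15, 28) = 28
N4 -> N1 -> N5 -> N3: max(13, 15, 28) = 28
N4 -> N1 -> N2 -> N5 -> N3: max(13, 9, 12, 28) = 28
N4 -> N2 -> N5 -> N3: max(5, 12, 28) = 28
N4 -> N1 -> N0 -> N2 -> N5 -> N3: max(13, 28, 26, 12, 28) = 28
Smallest bottleneck: 28.

28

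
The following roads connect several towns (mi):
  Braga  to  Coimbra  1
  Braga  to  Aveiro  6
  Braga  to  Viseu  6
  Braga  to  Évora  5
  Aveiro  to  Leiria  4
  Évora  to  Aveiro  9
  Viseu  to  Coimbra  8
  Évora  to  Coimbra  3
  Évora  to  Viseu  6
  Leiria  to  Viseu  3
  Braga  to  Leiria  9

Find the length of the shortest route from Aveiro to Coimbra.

7

A few of the Aveiro→Coimbra routes:
Aveiro -> Braga -> Coimbra: 6 + 1 = 7
Aveiro -> Leiria -> Viseu -> Braga -> Coimbra: 4 + 3 + 6 + 1 = 14
Aveiro -> Leiria -> Braga -> Coimbra: 4 + 9 + 1 = 14
Aveiro -> Évora -> Coimbra: 9 + 3 = 12
Shortest: 7 mi.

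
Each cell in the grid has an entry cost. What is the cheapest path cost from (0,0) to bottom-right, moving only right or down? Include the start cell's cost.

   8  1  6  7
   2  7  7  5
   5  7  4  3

Best path: (0,0) → (0,1) → (0,2) → (1,2) → (2,2) → (2,3)
Cost: 8 + 1 + 6 + 7 + 4 + 3 = 29
(Top row then right column would cost 30.)

29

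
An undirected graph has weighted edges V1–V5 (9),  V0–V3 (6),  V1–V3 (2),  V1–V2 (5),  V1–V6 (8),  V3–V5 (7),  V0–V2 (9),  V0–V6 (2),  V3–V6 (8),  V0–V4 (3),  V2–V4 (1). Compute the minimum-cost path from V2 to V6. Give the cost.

Some routes from V2 to V6:
V2 → V1 → V6: 5 + 8 = 13
V2 → V4 → V0 → V6: 1 + 3 + 2 = 6
V2 → V1 → V3 → V0 → V6: 5 + 2 + 6 + 2 = 15
V2 → V1 → V3 → V6: 5 + 2 + 8 = 15
V2 → V0 → V6: 9 + 2 = 11
V2 → V4 → V0 → V3 → V6: 1 + 3 + 6 + 8 = 18
The minimum is 6.

6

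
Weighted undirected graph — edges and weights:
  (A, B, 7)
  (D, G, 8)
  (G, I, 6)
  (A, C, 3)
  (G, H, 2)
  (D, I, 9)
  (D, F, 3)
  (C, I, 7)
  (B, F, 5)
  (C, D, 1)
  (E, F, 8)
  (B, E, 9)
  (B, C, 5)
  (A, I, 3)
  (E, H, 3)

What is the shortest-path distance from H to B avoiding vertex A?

A few of the H→B routes:
H-G-D-F-B: 2 + 8 + 3 + 5 = 18
H-G-D-C-B: 2 + 8 + 1 + 5 = 16
H-E-F-B: 3 + 8 + 5 = 16
H-E-B: 3 + 9 = 12
Best route has total 12.

12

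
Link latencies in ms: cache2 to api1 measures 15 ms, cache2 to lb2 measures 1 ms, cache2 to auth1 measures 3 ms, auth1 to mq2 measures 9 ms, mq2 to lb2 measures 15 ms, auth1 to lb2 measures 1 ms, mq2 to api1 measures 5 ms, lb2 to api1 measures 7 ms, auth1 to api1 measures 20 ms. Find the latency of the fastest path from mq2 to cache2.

Some routes from mq2 to cache2:
mq2-lb2-cache2: 15 + 1 = 16
mq2-lb2-auth1-cache2: 15 + 1 + 3 = 19
mq2-api1-lb2-cache2: 5 + 7 + 1 = 13
mq2-auth1-lb2-cache2: 9 + 1 + 1 = 11
mq2-auth1-cache2: 9 + 3 = 12
mq2-api1-lb2-auth1-cache2: 5 + 7 + 1 + 3 = 16
Shortest: 11 ms.

11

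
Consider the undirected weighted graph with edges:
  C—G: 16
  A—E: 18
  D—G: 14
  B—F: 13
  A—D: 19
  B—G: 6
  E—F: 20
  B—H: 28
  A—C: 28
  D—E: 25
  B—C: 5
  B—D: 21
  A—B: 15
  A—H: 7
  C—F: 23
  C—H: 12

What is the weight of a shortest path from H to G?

Comparing a few candidate routes:
H-C-B-G: 12 + 5 + 6 = 23
H-A-B-G: 7 + 15 + 6 = 28
H-C-G: 12 + 16 = 28
Best route has total 23.

23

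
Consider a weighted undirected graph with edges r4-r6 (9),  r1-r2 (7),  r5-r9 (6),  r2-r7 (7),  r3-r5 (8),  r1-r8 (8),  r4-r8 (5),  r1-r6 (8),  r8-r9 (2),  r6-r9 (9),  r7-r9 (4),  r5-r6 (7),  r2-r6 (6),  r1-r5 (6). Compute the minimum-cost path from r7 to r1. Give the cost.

14

Checking several routes:
r7→r2→r1: 7 + 7 = 14
r7→r9→r8→r1: 4 + 2 + 8 = 14
r7→r2→r6→r1: 7 + 6 + 8 = 21
r7→r9→r5→r1: 4 + 6 + 6 = 16
The minimum is 14.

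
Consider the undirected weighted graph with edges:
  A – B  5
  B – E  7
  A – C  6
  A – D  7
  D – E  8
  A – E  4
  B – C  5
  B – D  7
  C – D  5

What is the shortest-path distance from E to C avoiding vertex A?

12

Routes from E to C avoiding A:
E -> D -> C: 8 + 5 = 13
E -> D -> B -> C: 8 + 7 + 5 = 20
E -> B -> C: 7 + 5 = 12
E -> B -> D -> C: 7 + 7 + 5 = 19
The minimum is 12.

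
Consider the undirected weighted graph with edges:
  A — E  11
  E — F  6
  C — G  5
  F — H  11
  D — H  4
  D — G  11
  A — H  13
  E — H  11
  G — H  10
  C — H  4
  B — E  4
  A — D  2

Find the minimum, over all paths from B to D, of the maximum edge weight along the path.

Checking several routes:
B → E → F → H → C → G → D: max(4, 6, 11, 4, 5, 11) = 11
B → E → F → H → G → D: max(4, 6, 11, 10, 11) = 11
B → E → F → H → D: max(4, 6, 11, 4) = 11
Smallest bottleneck: 11.

11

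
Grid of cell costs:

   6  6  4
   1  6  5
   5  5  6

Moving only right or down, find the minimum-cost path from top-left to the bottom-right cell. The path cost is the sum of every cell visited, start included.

23

Take [0,0] → [1,0] → [2,0] → [2,1] → [2,2] for a total of 6 + 1 + 5 + 5 + 6 = 23.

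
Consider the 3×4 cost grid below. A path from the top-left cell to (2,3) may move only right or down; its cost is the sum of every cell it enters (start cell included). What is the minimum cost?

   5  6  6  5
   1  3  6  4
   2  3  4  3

Cheapest: (0,0) -> (1,0) -> (2,0) -> (2,1) -> (2,2) -> (2,3)
  5 + 1 + 2 + 3 + 4 + 3 = 18

18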